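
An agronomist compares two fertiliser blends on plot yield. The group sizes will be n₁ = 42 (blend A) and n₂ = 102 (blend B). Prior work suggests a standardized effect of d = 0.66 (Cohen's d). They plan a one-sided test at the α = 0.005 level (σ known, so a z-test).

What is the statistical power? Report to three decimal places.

Noncentrality parameter: δ = d / √(1/n₁ + 1/n₂) = 0.66 / √(1/42 + 1/102) = 3.5999
Critical value for a one-sided test at α = 0.005: z_α = 2.576.
Power = Φ(δ − 2.576) = Φ(1.024) = 0.8471.

Power ≈ 0.847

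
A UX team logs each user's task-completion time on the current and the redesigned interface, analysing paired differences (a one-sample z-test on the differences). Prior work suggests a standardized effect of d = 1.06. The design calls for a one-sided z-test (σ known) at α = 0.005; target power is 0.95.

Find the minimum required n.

For power 0.95 need Φ(δ − z_{0.005}) = 0.95, so δ = z_{0.005} + z_{0.05} = 2.576 + 1.645 = 4.221.
δ = d·√n ⇒ n = (δ/d)² = (4.221 / 1.06)² = 15.85.
Round up to the next whole unit.

n = 16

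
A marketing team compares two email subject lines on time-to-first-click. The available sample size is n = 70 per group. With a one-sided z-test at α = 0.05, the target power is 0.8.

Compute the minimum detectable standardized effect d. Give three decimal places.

Required noncentrality: δ = z_{0.05} + z_{0.20} = 1.645 + 0.842 = 2.486.
δ = d·√(n/2) ⇒ d = δ/√(n/2) = 2.486/√(70/2) = 0.4203.

d ≈ 0.420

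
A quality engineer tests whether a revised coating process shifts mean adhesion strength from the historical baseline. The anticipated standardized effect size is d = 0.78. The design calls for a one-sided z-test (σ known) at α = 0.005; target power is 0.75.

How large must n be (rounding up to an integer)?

For power 0.75 need Φ(δ − z_{0.005}) = 0.75, so δ = z_{0.005} + z_{0.25} = 2.576 + 0.674 = 3.250.
δ = d·√n ⇒ n = (δ/d)² = (3.250 / 0.78)² = 17.36.
Round up to the next whole unit.

n = 18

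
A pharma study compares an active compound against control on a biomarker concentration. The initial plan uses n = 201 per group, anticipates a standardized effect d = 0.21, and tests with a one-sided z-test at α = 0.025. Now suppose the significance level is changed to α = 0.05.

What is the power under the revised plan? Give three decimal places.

δ = d·√(n/2) = 0.21 × √(201/2) = 2.1052 (unchanged). New critical value: z_{0.05} = 1.645.
Revised power = P(Z > 1.645 − δ) = Φ(0.460) = 0.6774.

Power ≈ 0.677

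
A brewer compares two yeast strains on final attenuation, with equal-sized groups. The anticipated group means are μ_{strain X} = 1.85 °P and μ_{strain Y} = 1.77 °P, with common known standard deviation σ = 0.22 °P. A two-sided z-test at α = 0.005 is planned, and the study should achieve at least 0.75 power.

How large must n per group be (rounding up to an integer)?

n = 184 per group

Standardized effect: d = |μ_{strain X} − μ_{strain Y}| / σ = |1.85 − 1.77| / 0.22 = 0.3636
For power 0.75 need Φ(δ − z_{0.0025}) = 0.75, so δ = z_{0.0025} + z_{0.25} = 2.807 + 0.674 = 3.482.
(Ignoring the negligible lower-tail rejection probability gives the usual closed-form inversion.)
δ = d·√(n/2) ⇒ n = 2(δ/d)² = 2 × (3.482 / 0.3636)² = 183.33.
Rounding up, n = 184 per group.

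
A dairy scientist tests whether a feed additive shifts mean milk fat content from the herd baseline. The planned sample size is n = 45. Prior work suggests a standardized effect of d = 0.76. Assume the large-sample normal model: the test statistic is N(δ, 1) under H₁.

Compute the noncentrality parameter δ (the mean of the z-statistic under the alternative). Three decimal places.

δ ≈ 5.098

The noncentrality parameter scales effect size by the design's sample-size factor: δ = d·√n = 0.76 × √45 = 5.0982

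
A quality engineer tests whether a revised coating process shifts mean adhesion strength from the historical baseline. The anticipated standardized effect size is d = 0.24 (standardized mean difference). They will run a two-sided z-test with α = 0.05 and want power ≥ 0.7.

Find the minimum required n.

n = 108

For power 0.7 need Φ(δ − z_{0.025}) = 0.7, so δ = z_{0.025} + z_{0.30} = 1.960 + 0.524 = 2.484.
(Ignoring the negligible lower-tail rejection probability gives the usual closed-form inversion.)
δ = d·√n ⇒ n = (δ/d)² = (2.484 / 0.24)² = 107.15.
Round up to the next whole unit.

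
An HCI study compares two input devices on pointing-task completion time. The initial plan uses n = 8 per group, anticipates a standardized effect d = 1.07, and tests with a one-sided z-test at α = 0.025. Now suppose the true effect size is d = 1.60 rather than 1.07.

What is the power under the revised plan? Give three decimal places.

With d = 1.60: δ = d·√(n/2) = 1.60 × √(8/2) = 3.2000. Critical value z_{0.025} = 1.960.
Revised power = P(Z > 1.960 − δ) = Φ(1.240) = 0.8925.

Power ≈ 0.893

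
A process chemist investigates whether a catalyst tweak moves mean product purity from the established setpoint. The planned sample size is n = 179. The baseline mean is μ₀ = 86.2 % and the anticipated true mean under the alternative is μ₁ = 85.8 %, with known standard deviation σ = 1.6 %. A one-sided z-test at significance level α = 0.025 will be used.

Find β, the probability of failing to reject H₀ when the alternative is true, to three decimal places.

Standardized effect: d = |μ₁ − μ₀| / σ = |85.8 − 86.2| / 1.6 = 0.2500
Noncentrality parameter: δ = d·√n = 0.2500 × √179 = 3.3448
Critical value for a one-sided test at α = 0.025: z_α = 1.960.
Power = Φ(δ − 1.960) = Φ(1.385) = 0.9169.
Type II error: β = 1 − power = 1 − 0.9169 = 0.0831.

β ≈ 0.083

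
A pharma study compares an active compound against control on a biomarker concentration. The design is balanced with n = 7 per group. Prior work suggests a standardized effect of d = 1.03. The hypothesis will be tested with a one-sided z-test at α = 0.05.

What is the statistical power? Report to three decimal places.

Noncentrality parameter: δ = d·√(n/2) = 1.03 × √(7/2) = 1.9270
One-sided α = 0.05 → critical value z_{0.05} = 1.645.
Power = Φ(δ − 1.645) = Φ(0.282) = 0.6111.

Power ≈ 0.611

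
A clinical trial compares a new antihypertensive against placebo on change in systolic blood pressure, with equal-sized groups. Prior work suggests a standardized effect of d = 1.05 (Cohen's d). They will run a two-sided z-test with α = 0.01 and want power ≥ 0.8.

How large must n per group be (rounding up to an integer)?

n = 22 per group

Set Φ(δ − 2.576) = 0.8; then δ − 2.576 = Φ⁻¹(0.8) = 0.842, giving δ = 3.417.
(For δ > 0 the lower-tail rejection region contributes negligibly to power, so the one-term inversion is standard.)
δ = d·√(n/2) ⇒ n = 2(δ/d)² = 2 × (3.417 / 1.05)² = 21.19.
Round up to the next whole unit.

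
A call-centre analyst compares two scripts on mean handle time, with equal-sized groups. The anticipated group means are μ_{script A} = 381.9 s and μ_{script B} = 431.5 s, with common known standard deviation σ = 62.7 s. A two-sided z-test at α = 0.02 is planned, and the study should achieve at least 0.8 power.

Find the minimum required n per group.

n = 33 per group

Standardized effect: d = |μ_{script A} − μ_{script B}| / σ = |381.9 − 431.5| / 62.7 = 0.7911
For power 0.8 need Φ(δ − z_{0.01}) = 0.8, so δ = z_{0.01} + z_{0.20} = 2.326 + 0.842 = 3.168.
(For δ > 0 the lower-tail rejection region contributes negligibly to power, so the one-term inversion is standard.)
δ = d·√(n/2) ⇒ n = 2(δ/d)² = 2 × (3.168 / 0.7911)² = 32.07.
Rounding up, n = 33 per group.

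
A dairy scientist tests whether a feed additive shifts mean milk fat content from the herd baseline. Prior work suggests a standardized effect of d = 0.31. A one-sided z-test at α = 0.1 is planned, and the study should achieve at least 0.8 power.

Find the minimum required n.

n = 47

For power 0.8 need Φ(δ − z_{0.1}) = 0.8, so δ = z_{0.1} + z_{0.20} = 1.282 + 0.842 = 2.123.
δ = d·√n ⇒ n = (δ/d)² = (2.123 / 0.31)² = 46.91.
Round up to the next whole unit.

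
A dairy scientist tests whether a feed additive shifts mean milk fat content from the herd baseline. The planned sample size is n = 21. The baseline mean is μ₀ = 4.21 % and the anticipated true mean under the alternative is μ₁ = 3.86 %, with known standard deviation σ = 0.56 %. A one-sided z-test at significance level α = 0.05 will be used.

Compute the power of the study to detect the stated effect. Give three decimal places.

Power ≈ 0.889

Standardized effect: d = |μ₁ − μ₀| / σ = |3.86 − 4.21| / 0.56 = 0.6250
Noncentrality parameter: δ = d·√n = 0.6250 × √21 = 2.8641
One-sided α = 0.05 → critical value z_{0.05} = 1.645.
Power = P(Z > 1.645 − δ) = Φ(1.219) = 0.8886.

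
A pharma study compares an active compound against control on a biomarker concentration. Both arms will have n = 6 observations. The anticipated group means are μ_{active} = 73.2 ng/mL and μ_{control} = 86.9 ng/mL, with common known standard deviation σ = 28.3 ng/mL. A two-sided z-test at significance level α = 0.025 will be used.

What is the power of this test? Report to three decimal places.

Standardized effect: d = |μ_{active} − μ_{control}| / σ = |73.2 − 86.9| / 28.3 = 0.4841
Noncentrality parameter: δ = d·√(n/2) = 0.4841 × √(6/2) = 0.8385
Critical value for a two-sided test at α = 0.025: z_{α/2} = 2.241.
Power = Φ(δ − 2.241) + Φ(−δ − 2.241) = Φ(-1.403) + Φ(-3.080) = 0.0803 + 0.0010 = 0.0814.

Power ≈ 0.081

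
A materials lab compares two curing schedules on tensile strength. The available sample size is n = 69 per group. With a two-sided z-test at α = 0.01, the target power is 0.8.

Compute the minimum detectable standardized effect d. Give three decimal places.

Need Φ(δ − 2.576) = 0.8, so δ = 2.576 + 0.842 = 3.417.
(The second rejection-region term Φ(−δ − z_{α/2}) is negligible and dropped.)
δ = d·√(n/2) ⇒ d = δ/√(n/2) = 3.417/√(69/2) = 0.5818.

d ≈ 0.582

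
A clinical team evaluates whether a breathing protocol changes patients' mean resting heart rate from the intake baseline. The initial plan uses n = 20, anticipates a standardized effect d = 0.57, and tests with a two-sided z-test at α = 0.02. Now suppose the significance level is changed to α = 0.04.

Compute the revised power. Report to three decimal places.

Power ≈ 0.690

δ = d·√n = 0.57 × √20 = 2.5491 (unchanged). New critical value: z_{0.02} = 2.054.
Revised power = Φ(δ − 2.054) + Φ(−δ − 2.054) = Φ(0.495) + Φ(-4.603) = 0.6898 + 0.0000 = 0.6898.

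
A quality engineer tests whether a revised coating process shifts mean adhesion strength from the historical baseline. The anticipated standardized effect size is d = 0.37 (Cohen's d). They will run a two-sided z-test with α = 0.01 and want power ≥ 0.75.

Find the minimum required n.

n = 78

For power 0.75 need Φ(δ − z_{0.005}) = 0.75, so δ = z_{0.005} + z_{0.25} = 2.576 + 0.674 = 3.250.
(Ignoring the negligible lower-tail rejection probability gives the usual closed-form inversion.)
δ = d·√n ⇒ n = (δ/d)² = (3.250 / 0.37)² = 77.17.
Rounding up, n = 78.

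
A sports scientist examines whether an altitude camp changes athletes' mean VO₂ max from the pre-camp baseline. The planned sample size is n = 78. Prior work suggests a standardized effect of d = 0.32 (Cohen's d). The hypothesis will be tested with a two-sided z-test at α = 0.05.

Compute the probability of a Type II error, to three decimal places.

Noncentrality parameter: δ = d·√n = 0.32 × √78 = 2.8262
Critical value for a two-sided test at α = 0.05: z_{α/2} = 1.960.
Power = Φ(δ − 1.960) + Φ(−δ − 1.960) = Φ(0.866) + Φ(-4.786) = 0.8068 + 0.0000 = 0.8068.
Type II error: β = 1 − power = 1 − 0.8068 = 0.1932.

β ≈ 0.193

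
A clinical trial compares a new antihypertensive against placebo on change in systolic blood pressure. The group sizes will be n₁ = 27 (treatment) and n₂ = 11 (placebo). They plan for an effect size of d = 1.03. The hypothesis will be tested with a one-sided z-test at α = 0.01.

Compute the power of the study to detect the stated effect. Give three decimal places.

Power ≈ 0.710

Noncentrality parameter: δ = d / √(1/n₁ + 1/n₂) = 1.03 / √(1/27 + 1/11) = 2.8795
One-sided α = 0.01 → critical value z_{0.01} = 2.326.
Power = Φ(δ − 2.326) = Φ(0.553) = 0.7099.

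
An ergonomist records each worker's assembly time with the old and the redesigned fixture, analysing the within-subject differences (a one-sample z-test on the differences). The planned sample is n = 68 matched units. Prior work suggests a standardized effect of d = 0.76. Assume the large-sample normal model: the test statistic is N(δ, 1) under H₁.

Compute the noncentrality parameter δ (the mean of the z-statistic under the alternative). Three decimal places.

δ ≈ 6.267

The noncentrality parameter scales effect size by the design's sample-size factor: δ = d·√n = 0.76 × √68 = 6.2671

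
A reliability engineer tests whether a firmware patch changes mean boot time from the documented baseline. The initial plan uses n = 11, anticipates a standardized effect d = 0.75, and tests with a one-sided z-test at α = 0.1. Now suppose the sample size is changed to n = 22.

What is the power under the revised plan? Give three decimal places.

Power ≈ 0.987

With n = 22: δ = d·√n = 0.75 × √22 = 3.5178. Critical value z_{0.1} = 1.282.
Revised power = P(Z > 1.282 − δ) = Φ(2.236) = 0.9873.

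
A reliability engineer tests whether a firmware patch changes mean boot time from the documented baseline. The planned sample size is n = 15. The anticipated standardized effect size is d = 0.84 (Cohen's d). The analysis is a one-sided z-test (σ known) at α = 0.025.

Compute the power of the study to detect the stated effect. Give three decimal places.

Noncentrality parameter: δ = d·√n = 0.84 × √15 = 3.2533
Critical value for a one-sided test at α = 0.025: z_α = 1.960.
Power = P(Z > 1.960 − δ) = Φ(1.293) = 0.9021.

Power ≈ 0.902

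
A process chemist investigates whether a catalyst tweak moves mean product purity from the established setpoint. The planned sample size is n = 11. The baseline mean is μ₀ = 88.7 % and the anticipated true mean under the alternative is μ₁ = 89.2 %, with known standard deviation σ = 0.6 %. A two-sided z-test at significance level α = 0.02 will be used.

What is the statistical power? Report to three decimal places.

Power ≈ 0.669

Standardized effect: d = |μ₁ − μ₀| / σ = |89.2 − 88.7| / 0.6 = 0.8333
Noncentrality parameter: δ = d·√n = 0.8333 × √11 = 2.7639
Two-sided α = 0.02 → critical value z_{0.01} = 2.326.
Power = Φ(δ − 2.326) + Φ(−δ − 2.326) = Φ(0.438) + Φ(-5.090) = 0.6691 + 0.0000 = 0.6691.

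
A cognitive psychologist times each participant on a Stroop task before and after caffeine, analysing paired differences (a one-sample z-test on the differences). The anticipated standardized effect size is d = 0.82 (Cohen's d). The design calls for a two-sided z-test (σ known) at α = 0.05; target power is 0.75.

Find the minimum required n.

n = 11

Set Φ(δ − 1.960) = 0.75; then δ − 1.960 = Φ⁻¹(0.75) = 0.674, giving δ = 2.634.
(The Φ(−δ − z_{α/2}) term is vanishingly small for δ > 0 and is dropped in the standard sample-size formula.)
δ = d·√n ⇒ n = (δ/d)² = (2.634 / 0.82)² = 10.32.
Round up to the next whole unit.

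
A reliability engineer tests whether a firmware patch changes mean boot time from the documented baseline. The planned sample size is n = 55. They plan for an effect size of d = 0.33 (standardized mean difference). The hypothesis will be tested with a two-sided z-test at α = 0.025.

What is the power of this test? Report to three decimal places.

Noncentrality parameter: δ = d·√n = 0.33 × √55 = 2.4473
Two-sided α = 0.025 → critical value z_{0.0125} = 2.241.
Power = Φ(δ − 2.241) + Φ(−δ − 2.241) = Φ(0.206) + Φ(-4.689) = 0.5816 + 0.0000 = 0.5816.

Power ≈ 0.582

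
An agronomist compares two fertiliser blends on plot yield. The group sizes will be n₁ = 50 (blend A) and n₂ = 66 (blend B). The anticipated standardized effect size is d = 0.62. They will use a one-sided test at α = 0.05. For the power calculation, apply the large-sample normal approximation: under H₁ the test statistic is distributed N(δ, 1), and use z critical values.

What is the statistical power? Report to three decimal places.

Noncentrality parameter: δ = d / √(1/n₁ + 1/n₂) = 0.62 / √(1/50 + 1/66) = 3.3069
One-sided α = 0.05 → critical value z_{0.05} = 1.645.
Power = P(Z > 1.645 − δ) = Φ(1.662) = 0.9517.

Power ≈ 0.952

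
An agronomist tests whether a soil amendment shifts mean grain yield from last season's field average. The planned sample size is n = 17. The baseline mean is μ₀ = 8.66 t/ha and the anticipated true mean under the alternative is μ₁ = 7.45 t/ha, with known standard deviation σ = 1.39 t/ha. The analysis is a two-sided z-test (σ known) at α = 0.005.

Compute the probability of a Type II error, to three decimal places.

Standardized effect: d = |μ₁ − μ₀| / σ = |7.45 − 8.66| / 1.39 = 0.8705
Noncentrality parameter: δ = d·√n = 0.8705 × √17 = 3.5892
Critical value for a two-sided test at α = 0.005: z_{α/2} = 2.807.
Power = Φ(δ − 2.807) + Φ(−δ − 2.807) = Φ(0.782) + Φ(-6.396) = 0.7829 + 0.0000 = 0.7829.
Type II error: β = 1 − power = 1 − 0.7829 = 0.2171.

β ≈ 0.217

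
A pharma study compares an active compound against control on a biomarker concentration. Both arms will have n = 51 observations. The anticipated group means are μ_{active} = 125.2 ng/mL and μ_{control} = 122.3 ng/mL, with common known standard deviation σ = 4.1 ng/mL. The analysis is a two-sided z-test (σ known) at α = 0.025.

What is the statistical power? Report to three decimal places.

Standardized effect: d = |μ_{active} − μ_{control}| / σ = |125.2 − 122.3| / 4.1 = 0.7073
Noncentrality parameter: δ = d·√(n/2) = 0.7073 × √(51/2) = 3.5718
Critical value for a two-sided test at α = 0.025: z_{α/2} = 2.241.
Power = Φ(δ − 2.241) + Φ(−δ − 2.241) = Φ(1.330) + Φ(-5.813) = 0.9083 + 0.0000 = 0.9083.

Power ≈ 0.908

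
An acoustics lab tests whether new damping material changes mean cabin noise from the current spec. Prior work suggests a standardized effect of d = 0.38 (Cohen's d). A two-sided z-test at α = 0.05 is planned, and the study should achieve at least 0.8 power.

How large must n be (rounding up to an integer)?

For power 0.8 need Φ(δ − z_{0.025}) = 0.8, so δ = z_{0.025} + z_{0.20} = 1.960 + 0.842 = 2.802.
(The Φ(−δ − z_{α/2}) term is vanishingly small for δ > 0 and is dropped in the standard sample-size formula.)
δ = d·√n ⇒ n = (δ/d)² = (2.802 / 0.38)² = 54.36.
Round up to the next whole unit.

n = 55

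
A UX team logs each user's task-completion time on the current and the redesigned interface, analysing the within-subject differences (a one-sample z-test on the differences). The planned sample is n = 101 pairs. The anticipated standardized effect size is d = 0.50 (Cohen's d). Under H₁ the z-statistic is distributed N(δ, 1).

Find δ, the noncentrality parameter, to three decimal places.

δ ≈ 5.025

The noncentrality parameter scales effect size by the design's sample-size factor: δ = d·√n = 0.50 × √101 = 5.0249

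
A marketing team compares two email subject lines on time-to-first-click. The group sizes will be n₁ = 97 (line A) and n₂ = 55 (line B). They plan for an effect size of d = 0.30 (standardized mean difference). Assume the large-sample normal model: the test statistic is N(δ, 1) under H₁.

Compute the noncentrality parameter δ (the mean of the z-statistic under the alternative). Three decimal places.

δ = d / √(1/n₁ + 1/n₂) = 0.30 / √(1/97 + 1/55) = 1.7773

δ ≈ 1.777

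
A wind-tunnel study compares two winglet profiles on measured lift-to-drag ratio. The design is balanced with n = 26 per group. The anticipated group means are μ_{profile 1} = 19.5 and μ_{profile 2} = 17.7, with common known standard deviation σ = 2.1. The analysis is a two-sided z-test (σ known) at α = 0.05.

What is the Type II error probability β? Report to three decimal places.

Standardized effect: d = |μ_{profile 1} − μ_{profile 2}| / σ = |19.5 − 17.7| / 2.1 = 0.8571
Noncentrality parameter: λ = d·√(n/2) = 0.8571 × √(26/2) = 3.0905
Two-sided α = 0.05 → critical value z_{0.025} = 1.960.
Power = Φ(λ − 1.960) + Φ(−λ − 1.960) = Φ(1.131) + Φ(-5.050) = 0.8709 + 0.0000 = 0.8709.
Type II error: β = 1 − power = 1 − 0.8709 = 0.1291.

β ≈ 0.129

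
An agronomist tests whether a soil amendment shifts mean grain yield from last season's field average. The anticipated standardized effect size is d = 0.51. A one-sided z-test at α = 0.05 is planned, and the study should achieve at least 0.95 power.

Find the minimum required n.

Set Φ(δ − 1.645) = 0.95; then δ − 1.645 = Φ⁻¹(0.95) = 1.645, giving δ = 3.290.
δ = d·√n ⇒ n = (δ/d)² = (3.290 / 0.51)² = 41.61.
Rounding up, n = 42.

n = 42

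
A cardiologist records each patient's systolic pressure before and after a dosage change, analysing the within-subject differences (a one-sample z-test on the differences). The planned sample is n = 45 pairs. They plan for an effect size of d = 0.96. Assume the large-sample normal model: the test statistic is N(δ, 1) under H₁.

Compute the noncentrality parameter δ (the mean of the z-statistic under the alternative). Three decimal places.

The noncentrality parameter scales effect size by the design's sample-size factor: δ = d·√n = 0.96 × √45 = 6.4399

δ ≈ 6.440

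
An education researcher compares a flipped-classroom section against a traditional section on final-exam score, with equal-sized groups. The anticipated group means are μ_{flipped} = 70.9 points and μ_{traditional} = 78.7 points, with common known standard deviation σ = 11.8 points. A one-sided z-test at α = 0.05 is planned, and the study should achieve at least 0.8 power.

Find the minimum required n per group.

Standardized effect: d = |μ_{flipped} − μ_{traditional}| / σ = |70.9 − 78.7| / 11.8 = 0.6610
For power 0.8 need Φ(δ − z_{0.05}) = 0.8, so δ = z_{0.05} + z_{0.20} = 1.645 + 0.842 = 2.486.
δ = d·√(n/2) ⇒ n = 2(δ/d)² = 2 × (2.486 / 0.6610)² = 28.30.
Round up to the next whole unit.

n = 29 per group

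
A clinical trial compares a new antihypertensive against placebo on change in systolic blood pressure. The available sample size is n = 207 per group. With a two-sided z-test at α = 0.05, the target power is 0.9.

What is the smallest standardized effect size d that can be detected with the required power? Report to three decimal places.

Need Φ(δ − 1.960) = 0.9, so δ = 1.960 + 1.282 = 3.242.
(Lower-tail contribution to power is negligible for δ > 0.)
δ = d·√(n/2) ⇒ d = δ/√(n/2) = 3.242/√(207/2) = 0.3186.

d ≈ 0.319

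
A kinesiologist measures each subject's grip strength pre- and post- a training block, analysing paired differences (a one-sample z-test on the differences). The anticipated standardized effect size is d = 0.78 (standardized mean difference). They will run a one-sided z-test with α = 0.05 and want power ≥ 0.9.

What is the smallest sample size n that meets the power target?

Set Φ(δ − 1.645) = 0.9; then δ − 1.645 = Φ⁻¹(0.9) = 1.282, giving δ = 2.926.
δ = d·√n ⇒ n = (δ/d)² = (2.926 / 0.78)² = 14.08.
Round up to the next whole unit.

n = 15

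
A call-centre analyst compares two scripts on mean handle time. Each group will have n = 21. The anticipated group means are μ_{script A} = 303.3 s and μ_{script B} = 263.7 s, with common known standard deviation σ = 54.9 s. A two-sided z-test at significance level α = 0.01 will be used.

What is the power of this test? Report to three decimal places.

Standardized effect: d = |μ_{script A} − μ_{script B}| / σ = |303.3 − 263.7| / 54.9 = 0.7213
Noncentrality parameter: δ = d·√(n/2) = 0.7213 × √(21/2) = 2.3373
Two-sided α = 0.01 → critical value z_{0.005} = 2.576.
Power = Φ(δ − 2.576) + Φ(−δ − 2.576) = Φ(-0.239) + Φ(-4.913) = 0.4057 + 0.0000 = 0.4057.

Power ≈ 0.406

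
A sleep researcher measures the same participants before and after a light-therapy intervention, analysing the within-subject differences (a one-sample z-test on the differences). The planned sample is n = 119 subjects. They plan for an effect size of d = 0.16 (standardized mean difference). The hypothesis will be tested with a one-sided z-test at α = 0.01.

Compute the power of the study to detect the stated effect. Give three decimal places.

Power ≈ 0.281

Noncentrality parameter: δ = d·√n = 0.16 × √119 = 1.7454
Critical value for a one-sided test at α = 0.01: z_α = 2.326.
Power = P(Z > 2.326 − δ) = Φ(-0.581) = 0.2806.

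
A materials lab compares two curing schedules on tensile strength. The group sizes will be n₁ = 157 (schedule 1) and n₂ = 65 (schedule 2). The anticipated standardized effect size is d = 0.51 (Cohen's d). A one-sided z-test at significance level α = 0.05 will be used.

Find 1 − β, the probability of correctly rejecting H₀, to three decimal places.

Noncentrality parameter: δ = d / √(1/n₁ + 1/n₂) = 0.51 / √(1/157 + 1/65) = 3.4578
One-sided α = 0.05 → critical value z_{0.05} = 1.645.
Power = P(Z > 1.645 − δ) = Φ(1.813) = 0.9651.

Power ≈ 0.965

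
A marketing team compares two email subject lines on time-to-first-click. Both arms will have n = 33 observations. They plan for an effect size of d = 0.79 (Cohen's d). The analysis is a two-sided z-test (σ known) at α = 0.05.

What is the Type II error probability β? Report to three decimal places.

β ≈ 0.106

Noncentrality parameter: δ = d·√(n/2) = 0.79 × √(33/2) = 3.2090
Two-sided α = 0.05 → critical value z_{0.025} = 1.960.
Power = Φ(δ − 1.960) + Φ(−δ − 1.960) = Φ(1.249) + Φ(-5.169) = 0.8942 + 0.0000 = 0.8942.
Type II error: β = 1 − power = 1 − 0.8942 = 0.1058.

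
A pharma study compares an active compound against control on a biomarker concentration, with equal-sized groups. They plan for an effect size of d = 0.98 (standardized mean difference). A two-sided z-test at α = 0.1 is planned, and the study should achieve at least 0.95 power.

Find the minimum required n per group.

For power 0.95 need Φ(δ − z_{0.05}) = 0.95, so δ = z_{0.05} + z_{0.05} = 1.645 + 1.645 = 3.290.
(For δ > 0 the lower-tail rejection region contributes negligibly to power, so the one-term inversion is standard.)
δ = d·√(n/2) ⇒ n = 2(δ/d)² = 2 × (3.290 / 0.98)² = 22.54.
Rounding up, n = 23 per group.

n = 23 per group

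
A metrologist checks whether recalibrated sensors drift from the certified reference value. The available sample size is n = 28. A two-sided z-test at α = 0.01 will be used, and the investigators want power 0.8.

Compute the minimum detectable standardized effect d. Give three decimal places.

d ≈ 0.646

Required noncentrality: δ = z_{0.005} + z_{0.20} = 2.576 + 0.842 = 3.417.
(The second rejection-region term Φ(−δ − z_{α/2}) is negligible and dropped.)
δ = d·√n ⇒ d = δ/√n = 3.417/√28 = 0.6458.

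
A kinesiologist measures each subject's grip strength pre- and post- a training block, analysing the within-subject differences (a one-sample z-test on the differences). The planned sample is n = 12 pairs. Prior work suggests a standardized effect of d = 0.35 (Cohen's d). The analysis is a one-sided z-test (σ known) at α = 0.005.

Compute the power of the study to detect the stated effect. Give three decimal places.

Noncentrality parameter: δ = d·√n = 0.35 × √12 = 1.2124
One-sided α = 0.005 → critical value z_{0.005} = 2.576.
Power = P(Z > 2.576 − δ) = Φ(-1.363) = 0.0864.

Power ≈ 0.086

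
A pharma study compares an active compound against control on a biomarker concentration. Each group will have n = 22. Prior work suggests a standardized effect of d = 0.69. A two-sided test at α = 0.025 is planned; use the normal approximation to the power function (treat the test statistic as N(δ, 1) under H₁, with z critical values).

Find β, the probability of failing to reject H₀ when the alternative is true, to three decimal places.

β ≈ 0.481

Noncentrality parameter: δ = d·√(n/2) = 0.69 × √(22/2) = 2.2885
Two-sided α = 0.025 → critical value z_{0.0125} = 2.241.
Power = Φ(δ − 2.241) + Φ(−δ − 2.241) = Φ(0.047) + Φ(-4.530) = 0.5188 + 0.0000 = 0.5188.
Type II error: β = 1 − power = 1 − 0.5188 = 0.4812.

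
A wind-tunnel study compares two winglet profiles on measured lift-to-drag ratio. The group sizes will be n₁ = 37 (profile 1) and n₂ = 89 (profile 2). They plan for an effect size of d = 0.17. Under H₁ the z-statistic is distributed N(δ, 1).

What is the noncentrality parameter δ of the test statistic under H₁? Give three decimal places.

The noncentrality parameter scales effect size by the design's sample-size factor: δ = d / √(1/n₁ + 1/n₂) = 0.17 / √(1/37 + 1/89) = 0.8691

δ ≈ 0.869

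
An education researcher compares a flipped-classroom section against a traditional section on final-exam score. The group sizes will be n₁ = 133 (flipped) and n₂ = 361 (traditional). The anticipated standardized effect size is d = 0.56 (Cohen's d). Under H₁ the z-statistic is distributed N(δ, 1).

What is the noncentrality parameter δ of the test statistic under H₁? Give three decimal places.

δ ≈ 5.521

The noncentrality parameter scales effect size by the design's sample-size factor: δ = d / √(1/n₁ + 1/n₂) = 0.56 / √(1/133 + 1/361) = 5.5208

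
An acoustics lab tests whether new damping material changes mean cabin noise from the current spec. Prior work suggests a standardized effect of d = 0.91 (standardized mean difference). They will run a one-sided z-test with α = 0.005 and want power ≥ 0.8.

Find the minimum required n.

n = 15

Set Φ(δ − 2.576) = 0.8; then δ − 2.576 = Φ⁻¹(0.8) = 0.842, giving δ = 3.417.
δ = d·√n ⇒ n = (δ/d)² = (3.417 / 0.91)² = 14.10.
Round up to the next whole unit.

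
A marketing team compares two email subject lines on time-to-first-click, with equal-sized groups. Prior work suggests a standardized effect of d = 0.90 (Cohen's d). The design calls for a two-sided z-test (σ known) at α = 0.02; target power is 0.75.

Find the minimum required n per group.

For power 0.75 need Φ(δ − z_{0.01}) = 0.75, so δ = z_{0.01} + z_{0.25} = 2.326 + 0.674 = 3.001.
(Ignoring the negligible lower-tail rejection probability gives the usual closed-form inversion.)
δ = d·√(n/2) ⇒ n = 2(δ/d)² = 2 × (3.001 / 0.90)² = 22.23.
Round up to the next whole unit.

n = 23 per group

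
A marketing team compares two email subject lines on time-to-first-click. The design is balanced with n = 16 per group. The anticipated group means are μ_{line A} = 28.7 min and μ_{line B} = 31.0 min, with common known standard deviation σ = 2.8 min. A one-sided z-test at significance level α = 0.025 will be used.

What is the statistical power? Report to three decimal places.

Standardized effect: d = |μ_{line A} − μ_{line B}| / σ = |28.7 − 31.0| / 2.8 = 0.8214
Noncentrality parameter: δ = d·√(n/2) = 0.8214 × √(16/2) = 2.3234
Critical value for a one-sided test at α = 0.025: z_α = 1.960.
Power = Φ(δ − 1.960) = Φ(0.363) = 0.6418.

Power ≈ 0.642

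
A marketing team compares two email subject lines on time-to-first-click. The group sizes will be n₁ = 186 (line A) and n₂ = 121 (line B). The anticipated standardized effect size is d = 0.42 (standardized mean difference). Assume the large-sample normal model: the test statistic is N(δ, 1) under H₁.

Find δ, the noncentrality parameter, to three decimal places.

δ ≈ 3.596

The noncentrality parameter scales effect size by the design's sample-size factor: δ = d / √(1/n₁ + 1/n₂) = 0.42 / √(1/186 + 1/121) = 3.5961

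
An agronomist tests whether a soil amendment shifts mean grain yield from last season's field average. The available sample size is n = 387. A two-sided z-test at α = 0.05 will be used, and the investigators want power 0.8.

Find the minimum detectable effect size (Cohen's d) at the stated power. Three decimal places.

Required noncentrality: δ = z_{0.025} + z_{0.20} = 1.960 + 0.842 = 2.802.
(The second rejection-region term Φ(−δ − z_{α/2}) is negligible and dropped.)
δ = d·√n ⇒ d = δ/√n = 2.802/√387 = 0.1424.

d ≈ 0.142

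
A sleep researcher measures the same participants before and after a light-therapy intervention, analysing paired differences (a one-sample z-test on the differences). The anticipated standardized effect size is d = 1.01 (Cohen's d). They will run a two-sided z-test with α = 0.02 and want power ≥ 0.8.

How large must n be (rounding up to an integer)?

n = 10

Set Φ(δ − 2.326) = 0.8; then δ − 2.326 = Φ⁻¹(0.8) = 0.842, giving δ = 3.168.
(For δ > 0 the lower-tail rejection region contributes negligibly to power, so the one-term inversion is standard.)
δ = d·√n ⇒ n = (δ/d)² = (3.168 / 1.01)² = 9.84.
Rounding up, n = 10.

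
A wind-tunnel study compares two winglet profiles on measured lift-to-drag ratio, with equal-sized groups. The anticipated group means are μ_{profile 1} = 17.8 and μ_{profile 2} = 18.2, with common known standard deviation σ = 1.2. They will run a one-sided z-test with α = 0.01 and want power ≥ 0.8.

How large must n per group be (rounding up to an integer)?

Standardized effect: d = |μ_{profile 1} − μ_{profile 2}| / σ = |17.8 − 18.2| / 1.2 = 0.3333
Set Φ(δ − 2.326) = 0.8; then δ − 2.326 = Φ⁻¹(0.8) = 0.842, giving δ = 3.168.
δ = d·√(n/2) ⇒ n = 2(δ/d)² = 2 × (3.168 / 0.3333)² = 180.65.
Rounding up, n = 181 per group.

n = 181 per group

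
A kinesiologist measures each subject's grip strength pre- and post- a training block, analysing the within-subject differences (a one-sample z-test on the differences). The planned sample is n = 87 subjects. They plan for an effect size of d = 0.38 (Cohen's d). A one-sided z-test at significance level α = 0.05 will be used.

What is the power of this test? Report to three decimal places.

Noncentrality parameter: δ = d·√n = 0.38 × √87 = 3.5444
One-sided α = 0.05 → critical value z_{0.05} = 1.645.
Power = Φ(δ − 1.645) = Φ(1.900) = 0.9713.

Power ≈ 0.971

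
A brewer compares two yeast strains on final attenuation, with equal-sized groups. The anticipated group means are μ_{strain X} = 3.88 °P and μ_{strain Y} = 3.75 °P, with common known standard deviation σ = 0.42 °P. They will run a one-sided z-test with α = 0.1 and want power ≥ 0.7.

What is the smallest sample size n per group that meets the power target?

Standardized effect: d = |μ_{strain X} − μ_{strain Y}| / σ = |3.88 − 3.75| / 0.42 = 0.3095
For power 0.7 need Φ(δ − z_{0.1}) = 0.7, so δ = z_{0.1} + z_{0.30} = 1.282 + 0.524 = 1.806.
δ = d·√(n/2) ⇒ n = 2(δ/d)² = 2 × (1.806 / 0.3095)² = 68.09.
Round up to the next whole unit.

n = 69 per group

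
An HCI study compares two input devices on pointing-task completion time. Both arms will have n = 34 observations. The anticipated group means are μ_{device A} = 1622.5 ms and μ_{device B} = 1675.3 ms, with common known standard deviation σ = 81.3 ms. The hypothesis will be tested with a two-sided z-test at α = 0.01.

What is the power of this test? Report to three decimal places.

Power ≈ 0.541

Standardized effect: d = |μ_{device A} − μ_{device B}| / σ = |1622.5 − 1675.3| / 81.3 = 0.6494
Noncentrality parameter: δ = d·√(n/2) = 0.6494 × √(34/2) = 2.6777
Critical value for a two-sided test at α = 0.01: z_{α/2} = 2.576.
Power = Φ(δ − 2.576) + Φ(−δ − 2.576) = Φ(0.102) + Φ(-5.254) = 0.5406 + 0.0000 = 0.5406.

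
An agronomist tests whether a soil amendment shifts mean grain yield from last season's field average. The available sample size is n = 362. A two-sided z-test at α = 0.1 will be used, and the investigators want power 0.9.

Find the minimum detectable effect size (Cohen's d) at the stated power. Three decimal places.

Required noncentrality: δ = z_{0.05} + z_{0.10} = 1.645 + 1.282 = 2.926.
(The second rejection-region term Φ(−δ − z_{α/2}) is negligible and dropped.)
δ = d·√n ⇒ d = δ/√n = 2.926/√362 = 0.1538.

d ≈ 0.154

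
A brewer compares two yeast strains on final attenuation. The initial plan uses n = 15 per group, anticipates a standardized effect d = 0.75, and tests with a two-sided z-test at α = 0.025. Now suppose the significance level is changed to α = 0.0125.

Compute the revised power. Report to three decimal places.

δ = d·√(n/2) = 0.75 × √(15/2) = 2.0540 (unchanged). New critical value: z_{0.0063} = 2.498.
Revised power = Φ(δ − 2.498) + Φ(−δ − 2.498) = Φ(-0.444) + Φ(-4.552) = 0.3286 + 0.0000 = 0.3286.

Power ≈ 0.329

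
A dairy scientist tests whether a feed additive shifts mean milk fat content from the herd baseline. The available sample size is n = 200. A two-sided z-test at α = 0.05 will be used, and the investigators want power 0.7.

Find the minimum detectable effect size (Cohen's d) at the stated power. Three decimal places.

d ≈ 0.176

Required noncentrality: δ = z_{0.025} + z_{0.30} = 1.960 + 0.524 = 2.484.
(Lower-tail contribution to power is negligible for δ > 0.)
δ = d·√n ⇒ d = δ/√n = 2.484/√200 = 0.1757.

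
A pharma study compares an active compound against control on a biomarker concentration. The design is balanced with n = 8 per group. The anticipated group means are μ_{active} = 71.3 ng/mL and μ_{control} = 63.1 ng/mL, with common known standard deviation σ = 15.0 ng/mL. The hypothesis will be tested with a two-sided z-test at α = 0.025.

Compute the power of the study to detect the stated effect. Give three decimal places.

Power ≈ 0.126

Standardized effect: d = |μ_{active} − μ_{control}| / σ = |71.3 − 63.1| / 15.0 = 0.5467
Noncentrality parameter: δ = d·√(n/2) = 0.5467 × √(8/2) = 1.0933
Two-sided α = 0.025 → critical value z_{0.0125} = 2.241.
Power = Φ(δ − 2.241) + Φ(−δ − 2.241) = Φ(-1.148) + Φ(-3.335) = 0.1255 + 0.0004 = 0.1259.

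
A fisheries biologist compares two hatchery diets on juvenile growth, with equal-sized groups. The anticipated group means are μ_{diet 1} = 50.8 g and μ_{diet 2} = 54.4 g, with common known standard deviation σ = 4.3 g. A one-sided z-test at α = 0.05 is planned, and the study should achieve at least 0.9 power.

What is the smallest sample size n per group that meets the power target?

n = 25 per group

Standardized effect: d = |μ_{diet 1} − μ_{diet 2}| / σ = |50.8 − 54.4| / 4.3 = 0.8372
Set Φ(δ − 1.645) = 0.9; then δ − 1.645 = Φ⁻¹(0.9) = 1.282, giving δ = 2.926.
δ = d·√(n/2) ⇒ n = 2(δ/d)² = 2 × (2.926 / 0.8372)² = 24.44.
Rounding up, n = 25 per group.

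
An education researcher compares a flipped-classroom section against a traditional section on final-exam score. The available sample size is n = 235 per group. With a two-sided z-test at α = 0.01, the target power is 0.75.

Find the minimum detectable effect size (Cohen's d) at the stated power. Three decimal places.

Need Φ(δ − 2.576) = 0.75, so δ = 2.576 + 0.674 = 3.250.
(Lower-tail contribution to power is negligible for δ > 0.)
δ = d·√(n/2) ⇒ d = δ/√(n/2) = 3.250/√(235/2) = 0.2999.

d ≈ 0.300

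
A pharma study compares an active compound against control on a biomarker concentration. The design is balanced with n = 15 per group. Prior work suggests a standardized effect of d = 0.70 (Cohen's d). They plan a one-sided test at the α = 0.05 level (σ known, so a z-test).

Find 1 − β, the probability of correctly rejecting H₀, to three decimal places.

Noncentrality parameter: δ = d·√(n/2) = 0.70 × √(15/2) = 1.9170
One-sided α = 0.05 → critical value z_{0.05} = 1.645.
Power = Φ(δ − 1.645) = Φ(0.272) = 0.6073.

Power ≈ 0.607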